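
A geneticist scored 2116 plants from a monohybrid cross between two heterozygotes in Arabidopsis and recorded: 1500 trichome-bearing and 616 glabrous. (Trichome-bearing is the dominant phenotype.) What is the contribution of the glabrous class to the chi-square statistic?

14.308

For a monohybrid cross between heterozygotes with complete dominance, the expected phenotypic ratio is 3:1.
Under the 3:1 hypothesis (Σ ratio = 4, N = 2116):
  trichome-bearing: 2116 × 3/4 = 1587
  glabrous: 2116 × 1/4 = 529
Contribution of glabrous: (616 − 529)² / 529 = 14.3081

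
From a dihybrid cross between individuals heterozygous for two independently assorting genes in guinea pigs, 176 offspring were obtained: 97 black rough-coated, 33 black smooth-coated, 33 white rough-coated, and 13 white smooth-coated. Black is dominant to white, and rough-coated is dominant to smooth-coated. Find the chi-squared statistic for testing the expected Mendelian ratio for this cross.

A dihybrid F₂ with independent assortment and complete dominance at both loci gives a 9:3:3:1 phenotypic ratio.
Expected counts for N = 176 under a 9:3:3:1 ratio (total parts = 16):
  black rough-coated: 176 × 9/16 = 99
  black smooth-coated: 176 × 3/16 = 33
  white rough-coated: 176 × 3/16 = 33
  white smooth-coated: 176 × 1/16 = 11
χ² = Σ (O − E)² / E
  black rough-coated: (97 − 99)² / 99 = 0.0404
  black smooth-coated: (33 − 33)² / 33 = 0.0000
  white rough-coated: (33 − 33)² / 33 = 0.0000
  white smooth-coated: (13 − 11)² / 11 = 0.3636
χ² = 0.0404 + 0.0000 + 0.0000 + 0.3636 = 0.404

0.404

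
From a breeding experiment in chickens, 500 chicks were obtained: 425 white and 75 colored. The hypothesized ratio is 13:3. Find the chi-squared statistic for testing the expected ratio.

Total ratio parts = 16. Expected numbers out of 500:
  white: 500 × 13/16 = 406.25
  colored: 500 × 3/16 = 93.75
χ² = Σ (O − E)² / E
  white: (425 − 406.25)² / 406.25 = 0.8654
  colored: (75 − 93.75)² / 93.75 = 3.7500
χ² = 0.8654 + 3.7500 = 4.6154 ≈ 4.615

4.615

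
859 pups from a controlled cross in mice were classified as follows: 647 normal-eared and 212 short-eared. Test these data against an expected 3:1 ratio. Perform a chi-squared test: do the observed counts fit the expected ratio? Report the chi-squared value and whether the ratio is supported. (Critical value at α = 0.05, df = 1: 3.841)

The 3:1 ratio has 4 parts, so with N = 859 the expected counts are:
  normal-eared: 859 × 3/4 = 644.25
  short-eared: 859 × 1/4 = 214.75
χ² = Σ (O − E)² / E
  normal-eared: (647 − 644.25)² / 644.25 = 0.0117
  short-eared: (212 − 214.75)² / 214.75 = 0.0352
χ² = 0.0117 + 0.0352 = 0.0469 ≈ 0.047
Degrees of freedom = 2 − 1 = 1; critical value at α = 0.05 is 3.841.
Since 0.047 < 3.841, we fail to reject the null hypothesis — the data are consistent with the 3:1 ratio.

0.047; consistent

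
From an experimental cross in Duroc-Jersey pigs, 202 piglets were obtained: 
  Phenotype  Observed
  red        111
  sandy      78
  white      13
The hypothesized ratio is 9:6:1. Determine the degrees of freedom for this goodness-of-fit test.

2

A goodness-of-fit test with 3 phenotype classes has df = 3 − 1 = 2.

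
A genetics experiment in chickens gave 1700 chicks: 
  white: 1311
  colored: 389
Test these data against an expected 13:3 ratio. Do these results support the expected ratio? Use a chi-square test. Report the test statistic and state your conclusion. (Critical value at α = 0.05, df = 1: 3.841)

Expected counts for N = 1700 under a 13:3 ratio (total parts = 16):
  white: 1700 × 13/16 = 1381.25
  colored: 1700 × 3/16 = 318.75
χ² = Σ (O − E)² / E
  white: (1311 − 1381.25)² / 1381.25 = 3.5729
  colored: (389 − 318.75)² / 318.75 = 15.4825
χ² = 3.5729 + 15.4825 = 19.0554 ≈ 19.055
Degrees of freedom = 2 − 1 = 1; critical value at α = 0.05 is 3.841.
Since 19.055 > 3.841, we reject the null hypothesis — the data do not fit the 13:3 ratio.

19.055; not consistent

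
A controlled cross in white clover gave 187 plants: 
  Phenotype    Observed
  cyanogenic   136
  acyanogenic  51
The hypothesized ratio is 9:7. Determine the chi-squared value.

20.631

Under the 9:7 hypothesis (Σ ratio = 16, N = 187):
  cyanogenic: 187 × 9/16 = 105.1875
  acyanogenic: 187 × 7/16 = 81.8125
χ² = Σ (O − E)² / E
  cyanogenic: (136 − 105.1875)² / 105.1875 = 9.0259
  acyanogenic: (51 − 81.8125)² / 81.8125 = 11.6047
χ² = 9.0259 + 11.6047 = 20.6306 ≈ 20.631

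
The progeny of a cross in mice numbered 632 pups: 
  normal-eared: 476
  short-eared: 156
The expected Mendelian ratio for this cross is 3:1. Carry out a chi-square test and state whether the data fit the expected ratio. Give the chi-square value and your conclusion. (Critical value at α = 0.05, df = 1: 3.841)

0.034; consistent

The 3:1 ratio has 4 parts, so with N = 632 the expected counts are:
  normal-eared: 632 × 3/4 = 474
  short-eared: 632 × 1/4 = 158
χ² = Σ (O − E)² / E
  normal-eared: (476 − 474)² / 474 = 0.0084
  short-eared: (156 − 158)² / 158 = 0.0253
χ² = 0.0084 + 0.0253 = 0.0337 ≈ 0.034
Degrees of freedom = 2 − 1 = 1; critical value at α = 0.05 is 3.841.
Since 0.034 < 3.841, we fail to reject the null hypothesis — the data are consistent with the 3:1 ratio.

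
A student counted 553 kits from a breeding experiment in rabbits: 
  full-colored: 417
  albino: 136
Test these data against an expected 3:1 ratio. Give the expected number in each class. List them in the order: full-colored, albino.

414.75, 138.25

The 3:1 ratio has 4 parts, so with N = 553 the expected counts are:
  full-colored: 553 × 3/4 = 414.75
  albino: 553 × 1/4 = 138.25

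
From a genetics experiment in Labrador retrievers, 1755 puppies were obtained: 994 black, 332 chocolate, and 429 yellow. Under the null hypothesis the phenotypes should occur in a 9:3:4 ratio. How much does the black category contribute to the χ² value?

The 9:3:4 ratio has 16 parts, so with N = 1755 the expected counts are:
  black: 1755 × 9/16 = 987.1875
  chocolate: 1755 × 3/16 = 329.0625
  yellow: 1755 × 4/16 = 438.75
Contribution of black: (994 − 987.1875)² / 987.1875 = 0.0470

0.047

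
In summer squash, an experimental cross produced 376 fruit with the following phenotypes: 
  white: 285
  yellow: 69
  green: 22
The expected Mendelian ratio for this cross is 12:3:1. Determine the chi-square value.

Expected counts for N = 376 under a 12:3:1 ratio (total parts = 16):
  white: 376 × 12/16 = 282
  yellow: 376 × 3/16 = 70.5
  green: 376 × 1/16 = 23.5
χ² = Σ (O − E)² / E
  white: (285 − 282)² / 282 = 0.0319
  yellow: (69 − 70.5)² / 70.5 = 0.0319
  green: (22 − 23.5)² / 23.5 = 0.0957
χ² = 0.0319 + 0.0319 + 0.0957 = 0.1595 ≈ 0.160

0.160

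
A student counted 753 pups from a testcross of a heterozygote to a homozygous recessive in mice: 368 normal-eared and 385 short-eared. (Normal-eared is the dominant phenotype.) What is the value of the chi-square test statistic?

A testcross of a heterozygote (Aa × aa) gives a 1:1 phenotypic ratio.
The 1:1 ratio has 2 parts, so with N = 753 the expected counts are:
  normal-eared: 753 × 1/2 = 376.5
  short-eared: 753 × 1/2 = 376.5
χ² = Σ (O − E)² / E
  normal-eared: (368 − 376.5)² / 376.5 = 0.1919
  short-eared: (385 − 376.5)² / 376.5 = 0.1919
χ² = 0.1919 + 0.1919 = 0.3838 ≈ 0.384

0.384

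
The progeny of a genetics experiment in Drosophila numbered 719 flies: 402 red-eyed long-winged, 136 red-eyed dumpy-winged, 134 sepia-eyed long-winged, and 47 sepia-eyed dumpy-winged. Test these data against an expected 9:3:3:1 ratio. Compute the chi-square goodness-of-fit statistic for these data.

Under the 9:3:3:1 hypothesis (Σ ratio = 16, N = 719):
  red-eyed long-winged: 719 × 9/16 = 404.4375
  red-eyed dumpy-winged: 719 × 3/16 = 134.8125
  sepia-eyed long-winged: 719 × 3/16 = 134.8125
  sepia-eyed dumpy-winged: 719 × 1/16 = 44.9375
χ² = Σ (O − E)² / E
  red-eyed long-winged: (402 − 404.4375)² / 404.4375 = 0.0147
  red-eyed dumpy-winged: (136 − 134.8125)² / 134.8125 = 0.0105
  sepia-eyed long-winged: (134 − 134.8125)² / 134.8125 = 0.0049
  sepia-eyed dumpy-winged: (47 − 44.9375)² / 44.9375 = 0.0947
χ² = 0.0147 + 0.0105 + 0.0049 + 0.0947 = 0.1248 ≈ 0.125

0.125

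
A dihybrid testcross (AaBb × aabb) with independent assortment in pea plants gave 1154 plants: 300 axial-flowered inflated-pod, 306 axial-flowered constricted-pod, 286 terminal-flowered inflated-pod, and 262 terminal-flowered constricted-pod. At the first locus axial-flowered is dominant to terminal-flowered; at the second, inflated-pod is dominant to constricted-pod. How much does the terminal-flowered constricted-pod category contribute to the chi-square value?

A dihybrid testcross with independent assortment gives a 1:1:1:1 ratio.
The 1:1:1:1 ratio has 4 parts, so with N = 1154 the expected counts are:
  axial-flowered inflated-pod: 1154 × 1/4 = 288.5
  axial-flowered constricted-pod: 1154 × 1/4 = 288.5
  terminal-flowered inflated-pod: 1154 × 1/4 = 288.5
  terminal-flowered constricted-pod: 1154 × 1/4 = 288.5
Contribution of terminal-flowered constricted-pod: (262 − 288.5)² / 288.5 = 2.4341

2.434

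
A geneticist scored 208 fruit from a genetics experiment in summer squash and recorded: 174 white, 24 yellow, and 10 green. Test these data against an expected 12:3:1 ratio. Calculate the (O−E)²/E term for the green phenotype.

Under the 12:3:1 hypothesis (Σ ratio = 16, N = 208):
  white: 208 × 12/16 = 156
  yellow: 208 × 3/16 = 39
  green: 208 × 1/16 = 13
Contribution of green: (10 − 13)² / 13 = 0.6923

0.692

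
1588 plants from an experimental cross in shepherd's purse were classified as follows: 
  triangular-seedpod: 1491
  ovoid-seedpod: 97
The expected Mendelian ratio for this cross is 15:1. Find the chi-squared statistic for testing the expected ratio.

Expected counts for N = 1588 under a 15:1 ratio (total parts = 16):
  triangular-seedpod: 1588 × 15/16 = 1488.75
  ovoid-seedpod: 1588 × 1/16 = 99.25
χ² = Σ (O − E)² / E
  triangular-seedpod: (1491 − 1488.75)² / 1488.75 = 0.0034
  ovoid-seedpod: (97 − 99.25)² / 99.25 = 0.0510
χ² = 0.0034 + 0.0510 = 0.0544 ≈ 0.054

0.054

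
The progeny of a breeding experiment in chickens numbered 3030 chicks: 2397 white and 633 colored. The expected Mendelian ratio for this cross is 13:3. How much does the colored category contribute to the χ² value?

Under the 13:3 hypothesis (Σ ratio = 16, N = 3030):
  white: 3030 × 13/16 = 2461.875
  colored: 3030 × 3/16 = 568.125
Contribution of colored: (633 − 568.125)² / 568.125 = 7.4082

7.408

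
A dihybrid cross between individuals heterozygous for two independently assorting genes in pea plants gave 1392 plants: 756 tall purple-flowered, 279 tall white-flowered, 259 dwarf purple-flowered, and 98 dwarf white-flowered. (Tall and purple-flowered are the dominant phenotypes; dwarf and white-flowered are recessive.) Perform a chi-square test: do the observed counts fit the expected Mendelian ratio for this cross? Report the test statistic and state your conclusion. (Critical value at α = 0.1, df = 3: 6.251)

3.579; consistent

A dihybrid F₂ with independent assortment and complete dominance at both loci gives a 9:3:3:1 phenotypic ratio.
Under the 9:3:3:1 hypothesis (Σ ratio = 16, N = 1392):
  tall purple-flowered: 1392 × 9/16 = 783
  tall white-flowered: 1392 × 3/16 = 261
  dwarf purple-flowered: 1392 × 3/16 = 261
  dwarf white-flowered: 1392 × 1/16 = 87
χ² = Σ (O − E)² / E
  tall purple-flowered: (756 − 783)² / 783 = 0.9310
  tall white-flowered: (279 − 261)² / 261 = 1.2414
  dwarf purple-flowered: (259 − 261)² / 261 = 0.0153
  dwarf white-flowered: (98 − 87)² / 87 = 1.3908
χ² = 0.9310 + 1.2414 + 0.0153 + 1.3908 = 3.5785 ≈ 3.579
Degrees of freedom = 4 − 1 = 3; critical value at α = 0.1 is 6.251.
Since 3.579 < 6.251, we fail to reject the null hypothesis — the data are consistent with the 9:3:3:1 ratio.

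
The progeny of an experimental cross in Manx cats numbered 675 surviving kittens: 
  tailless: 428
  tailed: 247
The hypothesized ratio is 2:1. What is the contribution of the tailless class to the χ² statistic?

1.076

Under the 2:1 hypothesis (Σ ratio = 3, N = 675):
  tailless: 675 × 2/3 = 450
  tailed: 675 × 1/3 = 225
Contribution of tailless: (428 − 450)² / 450 = 1.0756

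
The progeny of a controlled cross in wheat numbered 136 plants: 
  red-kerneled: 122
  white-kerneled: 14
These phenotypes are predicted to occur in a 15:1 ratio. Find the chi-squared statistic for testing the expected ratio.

3.796

Total ratio parts = 16. Expected numbers out of 136:
  red-kerneled: 136 × 15/16 = 127.5
  white-kerneled: 136 × 1/16 = 8.5
χ² = Σ (O − E)² / E
  red-kerneled: (122 − 127.5)² / 127.5 = 0.2373
  white-kerneled: (14 − 8.5)² / 8.5 = 3.5588
χ² = 0.2373 + 3.5588 = 3.7961 ≈ 3.796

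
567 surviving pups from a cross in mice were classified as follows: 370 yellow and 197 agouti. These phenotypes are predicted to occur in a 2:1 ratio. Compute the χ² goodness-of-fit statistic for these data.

Total ratio parts = 3. Expected numbers out of 567:
  yellow: 567 × 2/3 = 378
  agouti: 567 × 1/3 = 189
χ² = Σ (O − E)² / E
  yellow: (370 − 378)² / 378 = 0.1693
  agouti: (197 − 189)² / 189 = 0.3386
χ² = 0.1693 + 0.3386 = 0.5079 ≈ 0.508

0.508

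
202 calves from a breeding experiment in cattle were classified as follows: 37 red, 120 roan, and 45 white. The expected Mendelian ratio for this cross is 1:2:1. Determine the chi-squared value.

7.782

Total ratio parts = 4. Expected numbers out of 202:
  red: 202 × 1/4 = 50.5
  roan: 202 × 2/4 = 101
  white: 202 × 1/4 = 50.5
χ² = Σ (O − E)² / E
  red: (37 − 50.5)² / 50.5 = 3.6089
  roan: (120 − 101)² / 101 = 3.5743
  white: (45 − 50.5)² / 50.5 = 0.5990
χ² = 3.6089 + 3.5743 + 0.5990 = 7.7822 ≈ 7.782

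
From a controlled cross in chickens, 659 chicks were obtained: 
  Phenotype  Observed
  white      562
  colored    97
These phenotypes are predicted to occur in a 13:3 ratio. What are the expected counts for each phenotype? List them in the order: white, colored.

Expected counts for N = 659 under a 13:3 ratio (total parts = 16):
  white: 659 × 13/16 = 535.4375
  colored: 659 × 3/16 = 123.5625

535.4375, 123.5625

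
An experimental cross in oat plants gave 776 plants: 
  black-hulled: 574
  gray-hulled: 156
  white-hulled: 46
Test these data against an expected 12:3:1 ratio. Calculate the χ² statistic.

0.997

Under the 12:3:1 hypothesis (Σ ratio = 16, N = 776):
  black-hulled: 776 × 12/16 = 582
  gray-hulled: 776 × 3/16 = 145.5
  white-hulled: 776 × 1/16 = 48.5
χ² = Σ (O − E)² / E
  black-hulled: (574 − 582)² / 582 = 0.1100
  gray-hulled: (156 − 145.5)² / 145.5 = 0.7577
  white-hulled: (46 − 48.5)² / 48.5 = 0.1289
χ² = 0.1100 + 0.7577 + 0.1289 = 0.9966 ≈ 0.997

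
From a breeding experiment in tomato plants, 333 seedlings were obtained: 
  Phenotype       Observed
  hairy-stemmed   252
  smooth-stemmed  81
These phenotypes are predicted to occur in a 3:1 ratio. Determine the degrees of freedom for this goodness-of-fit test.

1

A goodness-of-fit test with 2 phenotype classes has df = 2 − 1 = 1.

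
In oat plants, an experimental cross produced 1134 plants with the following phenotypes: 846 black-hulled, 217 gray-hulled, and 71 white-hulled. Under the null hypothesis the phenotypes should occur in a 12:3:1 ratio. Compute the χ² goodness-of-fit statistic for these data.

0.114

Total ratio parts = 16. Expected numbers out of 1134:
  black-hulled: 1134 × 12/16 = 850.5
  gray-hulled: 1134 × 3/16 = 212.625
  white-hulled: 1134 × 1/16 = 70.875
χ² = Σ (O − E)² / E
  black-hulled: (846 − 850.5)² / 850.5 = 0.0238
  gray-hulled: (217 − 212.625)² / 212.625 = 0.0900
  white-hulled: (71 − 70.875)² / 70.875 = 0.0002
χ² = 0.0238 + 0.0900 + 0.0002 = 0.114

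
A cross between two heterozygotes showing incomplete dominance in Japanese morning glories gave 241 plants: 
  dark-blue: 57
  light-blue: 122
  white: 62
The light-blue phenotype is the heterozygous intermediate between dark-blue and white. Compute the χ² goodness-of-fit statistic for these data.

0.245

With incomplete dominance, a heterozygote × heterozygote cross gives a 1:2:1 phenotypic ratio.
Under the 1:2:1 hypothesis (Σ ratio = 4, N = 241):
  dark-blue: 241 × 1/4 = 60.25
  light-blue: 241 × 2/4 = 120.5
  white: 241 × 1/4 = 60.25
χ² = Σ (O − E)² / E
  dark-blue: (57 − 60.25)² / 60.25 = 0.1753
  light-blue: (122 − 120.5)² / 120.5 = 0.0187
  white: (62 − 60.25)² / 60.25 = 0.0508
χ² = 0.1753 + 0.0187 + 0.0508 = 0.2448 ≈ 0.245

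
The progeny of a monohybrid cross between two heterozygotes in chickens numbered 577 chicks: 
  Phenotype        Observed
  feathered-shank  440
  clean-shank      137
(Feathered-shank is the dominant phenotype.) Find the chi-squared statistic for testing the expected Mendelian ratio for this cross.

For a monohybrid cross between heterozygotes with complete dominance, the expected phenotypic ratio is 3:1.
Expected counts for N = 577 under a 3:1 ratio (total parts = 4):
  feathered-shank: 577 × 3/4 = 432.75
  clean-shank: 577 × 1/4 = 144.25
χ² = Σ (O − E)² / E
  feathered-shank: (440 − 432.75)² / 432.75 = 0.1215
  clean-shank: (137 − 144.25)² / 144.25 = 0.3644
χ² = 0.1215 + 0.3644 = 0.4859 ≈ 0.486

0.486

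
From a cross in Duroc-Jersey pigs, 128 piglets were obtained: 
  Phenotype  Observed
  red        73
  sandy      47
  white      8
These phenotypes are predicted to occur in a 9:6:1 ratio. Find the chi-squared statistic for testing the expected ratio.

The 9:6:1 ratio has 16 parts, so with N = 128 the expected counts are:
  red: 128 × 9/16 = 72
  sandy: 128 × 6/16 = 48
  white: 128 × 1/16 = 8
χ² = Σ (O − E)² / E
  red: (73 − 72)² / 72 = 0.0139
  sandy: (47 − 48)² / 48 = 0.0208
  white: (8 − 8)² / 8 = 0.0000
χ² = 0.0139 + 0.0208 + 0.0000 = 0.0347 ≈ 0.035

0.035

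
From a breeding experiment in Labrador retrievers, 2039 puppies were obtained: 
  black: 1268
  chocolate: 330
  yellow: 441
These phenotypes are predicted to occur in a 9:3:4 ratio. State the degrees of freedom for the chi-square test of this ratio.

A goodness-of-fit test with 3 phenotype classes has df = 3 − 1 = 2.

2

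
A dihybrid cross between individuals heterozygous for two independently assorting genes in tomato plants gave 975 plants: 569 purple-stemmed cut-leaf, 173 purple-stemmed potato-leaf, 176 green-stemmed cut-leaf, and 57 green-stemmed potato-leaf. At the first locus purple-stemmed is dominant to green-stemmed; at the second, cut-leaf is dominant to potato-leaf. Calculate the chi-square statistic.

A dihybrid F₂ with independent assortment and complete dominance at both loci gives a 9:3:3:1 phenotypic ratio.
Total ratio parts = 16. Expected numbers out of 975:
  purple-stemmed cut-leaf: 975 × 9/16 = 548.4375
  purple-stemmed potato-leaf: 975 × 3/16 = 182.8125
  green-stemmed cut-leaf: 975 × 3/16 = 182.8125
  green-stemmed potato-leaf: 975 × 1/16 = 60.9375
χ² = Σ (O − E)² / E
  purple-stemmed cut-leaf: (569 − 548.4375)² / 548.4375 = 0.7709
  purple-stemmed potato-leaf: (173 − 182.8125)² / 182.8125 = 0.5267
  green-stemmed cut-leaf: (176 − 182.8125)² / 182.8125 = 0.2539
  green-stemmed potato-leaf: (57 − 60.9375)² / 60.9375 = 0.2544
χ² = 0.7709 + 0.5267 + 0.2539 + 0.2544 = 1.8059 ≈ 1.806

1.806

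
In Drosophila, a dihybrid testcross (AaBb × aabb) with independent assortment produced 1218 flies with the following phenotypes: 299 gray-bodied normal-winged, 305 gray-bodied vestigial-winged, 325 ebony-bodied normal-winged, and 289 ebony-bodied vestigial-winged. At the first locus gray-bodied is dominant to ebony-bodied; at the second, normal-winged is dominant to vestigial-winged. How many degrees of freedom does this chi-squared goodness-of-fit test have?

A dihybrid testcross with independent assortment gives a 1:1:1:1 ratio.
A goodness-of-fit test with 4 phenotype classes has df = 4 − 1 = 3.

3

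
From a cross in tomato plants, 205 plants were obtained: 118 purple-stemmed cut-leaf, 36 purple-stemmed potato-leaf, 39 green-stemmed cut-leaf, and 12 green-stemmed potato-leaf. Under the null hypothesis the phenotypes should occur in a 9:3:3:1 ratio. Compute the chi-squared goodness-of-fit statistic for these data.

0.277

Expected counts for N = 205 under a 9:3:3:1 ratio (total parts = 16):
  purple-stemmed cut-leaf: 205 × 9/16 = 115.3125
  purple-stemmed potato-leaf: 205 × 3/16 = 38.4375
  green-stemmed cut-leaf: 205 × 3/16 = 38.4375
  green-stemmed potato-leaf: 205 × 1/16 = 12.8125
χ² = Σ (O − E)² / E
  purple-stemmed cut-leaf: (118 − 115.3125)² / 115.3125 = 0.0626
  purple-stemmed potato-leaf: (36 − 38.4375)² / 38.4375 = 0.1546
  green-stemmed cut-leaf: (39 − 38.4375)² / 38.4375 = 0.0082
  green-stemmed potato-leaf: (12 − 12.8125)² / 12.8125 = 0.0515
χ² = 0.0626 + 0.1546 + 0.0082 + 0.0515 = 0.2769 ≈ 0.277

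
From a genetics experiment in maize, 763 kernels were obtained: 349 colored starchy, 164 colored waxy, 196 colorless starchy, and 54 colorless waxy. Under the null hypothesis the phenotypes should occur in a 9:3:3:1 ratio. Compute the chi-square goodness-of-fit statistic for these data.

Under the 9:3:3:1 hypothesis (Σ ratio = 16, N = 763):
  colored starchy: 763 × 9/16 = 429.1875
  colored waxy: 763 × 3/16 = 143.0625
  colorless starchy: 763 × 3/16 = 143.0625
  colorless waxy: 763 × 1/16 = 47.6875
χ² = Σ (O − E)² / E
  colored starchy: (349 − 429.1875)² / 429.1875 = 14.9819
  colored waxy: (164 − 143.0625)² / 143.0625 = 3.0642
  colorless starchy: (196 − 143.0625)² / 143.0625 = 19.5885
  colorless waxy: (54 − 47.6875)² / 47.6875 = 0.8356
χ² = 14.9819 + 3.0642 + 19.5885 + 0.8356 = 38.4702 ≈ 38.470

38.470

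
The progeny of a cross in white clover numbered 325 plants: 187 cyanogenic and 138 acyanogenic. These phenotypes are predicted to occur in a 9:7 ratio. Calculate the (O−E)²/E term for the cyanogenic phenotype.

0.096

The 9:7 ratio has 16 parts, so with N = 325 the expected counts are:
  cyanogenic: 325 × 9/16 = 182.8125
  acyanogenic: 325 × 7/16 = 142.1875
Contribution of cyanogenic: (187 − 182.8125)² / 182.8125 = 0.0959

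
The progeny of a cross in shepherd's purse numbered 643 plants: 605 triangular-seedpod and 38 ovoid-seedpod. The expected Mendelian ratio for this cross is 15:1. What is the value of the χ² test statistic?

The 15:1 ratio has 16 parts, so with N = 643 the expected counts are:
  triangular-seedpod: 643 × 15/16 = 602.8125
  ovoid-seedpod: 643 × 1/16 = 40.1875
χ² = Σ (O − E)² / E
  triangular-seedpod: (605 − 602.8125)² / 602.8125 = 0.0079
  ovoid-seedpod: (38 − 40.1875)² / 40.1875 = 0.1191
χ² = 0.0079 + 0.1191 = 0.127

0.127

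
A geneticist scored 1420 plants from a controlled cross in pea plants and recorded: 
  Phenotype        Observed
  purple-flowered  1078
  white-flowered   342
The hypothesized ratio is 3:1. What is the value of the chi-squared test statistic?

The 3:1 ratio has 4 parts, so with N = 1420 the expected counts are:
  purple-flowered: 1420 × 3/4 = 1065
  white-flowered: 1420 × 1/4 = 355
χ² = Σ (O − E)² / E
  purple-flowered: (1078 − 1065)² / 1065 = 0.1587
  white-flowered: (342 − 355)² / 355 = 0.4761
χ² = 0.1587 + 0.4761 = 0.6348 ≈ 0.635

0.635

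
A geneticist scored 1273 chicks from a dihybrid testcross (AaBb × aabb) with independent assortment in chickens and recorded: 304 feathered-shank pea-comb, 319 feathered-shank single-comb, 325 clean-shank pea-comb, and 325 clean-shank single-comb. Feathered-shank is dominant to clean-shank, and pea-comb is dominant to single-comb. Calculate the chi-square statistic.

0.926

A dihybrid testcross with independent assortment gives a 1:1:1:1 ratio.
Total ratio parts = 4. Expected numbers out of 1273:
  feathered-shank pea-comb: 1273 × 1/4 = 318.25
  feathered-shank single-comb: 1273 × 1/4 = 318.25
  clean-shank pea-comb: 1273 × 1/4 = 318.25
  clean-shank single-comb: 1273 × 1/4 = 318.25
χ² = Σ (O − E)² / E
  feathered-shank pea-comb: (304 − 318.25)² / 318.25 = 0.6381
  feathered-shank single-comb: (319 − 318.25)² / 318.25 = 0.0018
  clean-shank pea-comb: (325 − 318.25)² / 318.25 = 0.1432
  clean-shank single-comb: (325 − 318.25)² / 318.25 = 0.1432
χ² = 0.6381 + 0.0018 + 0.1432 + 0.1432 = 0.9263 ≈ 0.926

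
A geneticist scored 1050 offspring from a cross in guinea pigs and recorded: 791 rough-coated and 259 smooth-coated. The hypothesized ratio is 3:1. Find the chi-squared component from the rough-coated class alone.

0.016

The 3:1 ratio has 4 parts, so with N = 1050 the expected counts are:
  rough-coated: 1050 × 3/4 = 787.5
  smooth-coated: 1050 × 1/4 = 262.5
Contribution of rough-coated: (791 − 787.5)² / 787.5 = 0.0156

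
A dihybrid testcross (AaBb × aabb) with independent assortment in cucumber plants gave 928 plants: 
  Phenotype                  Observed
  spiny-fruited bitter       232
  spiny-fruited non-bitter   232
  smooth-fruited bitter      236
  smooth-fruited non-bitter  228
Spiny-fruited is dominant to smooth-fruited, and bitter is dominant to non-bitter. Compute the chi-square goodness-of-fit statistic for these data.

A dihybrid testcross with independent assortment gives a 1:1:1:1 ratio.
Total ratio parts = 4. Expected numbers out of 928:
  spiny-fruited bitter: 928 × 1/4 = 232
  spiny-fruited non-bitter: 928 × 1/4 = 232
  smooth-fruited bitter: 928 × 1/4 = 232
  smooth-fruited non-bitter: 928 × 1/4 = 232
χ² = Σ (O − E)² / E
  spiny-fruited bitter: (232 − 232)² / 232 = 0.0000
  spiny-fruited non-bitter: (232 − 232)² / 232 = 0.0000
  smooth-fruited bitter: (236 − 232)² / 232 = 0.0690
  smooth-fruited non-bitter: (228 − 232)² / 232 = 0.0690
χ² = 0.0000 + 0.0000 + 0.0690 + 0.0690 = 0.138

0.138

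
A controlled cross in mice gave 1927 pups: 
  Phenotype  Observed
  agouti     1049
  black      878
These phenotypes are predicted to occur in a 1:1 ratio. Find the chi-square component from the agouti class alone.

7.587

The 1:1 ratio has 2 parts, so with N = 1927 the expected counts are:
  agouti: 1927 × 1/2 = 963.5
  black: 1927 × 1/2 = 963.5
Contribution of agouti: (1049 − 963.5)² / 963.5 = 7.5872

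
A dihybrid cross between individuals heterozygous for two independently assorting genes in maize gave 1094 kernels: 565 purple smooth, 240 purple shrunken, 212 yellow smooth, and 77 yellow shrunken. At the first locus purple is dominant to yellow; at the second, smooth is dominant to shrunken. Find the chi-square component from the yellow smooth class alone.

0.230

A dihybrid F₂ with independent assortment and complete dominance at both loci gives a 9:3:3:1 phenotypic ratio.
The 9:3:3:1 ratio has 16 parts, so with N = 1094 the expected counts are:
  purple smooth: 1094 × 9/16 = 615.375
  purple shrunken: 1094 × 3/16 = 205.125
  yellow smooth: 1094 × 3/16 = 205.125
  yellow shrunken: 1094 × 1/16 = 68.375
Contribution of yellow smooth: (212 − 205.125)² / 205.125 = 0.2304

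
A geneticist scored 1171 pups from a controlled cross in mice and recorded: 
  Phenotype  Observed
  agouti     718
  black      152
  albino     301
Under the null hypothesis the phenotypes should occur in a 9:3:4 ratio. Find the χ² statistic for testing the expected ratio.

26.363

The 9:3:4 ratio has 16 parts, so with N = 1171 the expected counts are:
  agouti: 1171 × 9/16 = 658.6875
  black: 1171 × 3/16 = 219.5625
  albino: 1171 × 4/16 = 292.75
χ² = Σ (O − E)² / E
  agouti: (718 − 658.6875)² / 658.6875 = 5.3409
  black: (152 − 219.5625)² / 219.5625 = 20.7899
  albino: (301 − 292.75)² / 292.75 = 0.2325
χ² = 5.3409 + 20.7899 + 0.2325 = 26.3633 ≈ 26.363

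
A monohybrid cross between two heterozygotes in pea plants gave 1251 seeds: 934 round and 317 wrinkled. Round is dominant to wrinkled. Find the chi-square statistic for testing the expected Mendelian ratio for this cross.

For a monohybrid cross between heterozygotes with complete dominance, the expected phenotypic ratio is 3:1.
Total ratio parts = 4. Expected numbers out of 1251:
  round: 1251 × 3/4 = 938.25
  wrinkled: 1251 × 1/4 = 312.75
χ² = Σ (O − E)² / E
  round: (934 − 938.25)² / 938.25 = 0.0193
  wrinkled: (317 − 312.75)² / 312.75 = 0.0578
χ² = 0.0193 + 0.0578 = 0.0771 ≈ 0.077

0.077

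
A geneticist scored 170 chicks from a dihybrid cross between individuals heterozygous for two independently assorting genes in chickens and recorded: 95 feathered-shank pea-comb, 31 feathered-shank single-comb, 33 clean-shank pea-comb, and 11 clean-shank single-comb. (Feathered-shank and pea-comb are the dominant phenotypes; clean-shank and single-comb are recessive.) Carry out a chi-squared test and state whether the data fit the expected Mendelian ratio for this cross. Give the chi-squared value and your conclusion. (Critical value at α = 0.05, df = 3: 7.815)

0.081; consistent

A dihybrid F₂ with independent assortment and complete dominance at both loci gives a 9:3:3:1 phenotypic ratio.
Expected counts for N = 170 under a 9:3:3:1 ratio (total parts = 16):
  feathered-shank pea-comb: 170 × 9/16 = 95.625
  feathered-shank single-comb: 170 × 3/16 = 31.875
  clean-shank pea-comb: 170 × 3/16 = 31.875
  clean-shank single-comb: 170 × 1/16 = 10.625
χ² = Σ (O − E)² / E
  feathered-shank pea-comb: (95 − 95.625)² / 95.625 = 0.0041
  feathered-shank single-comb: (31 − 31.875)² / 31.875 = 0.0240
  clean-shank pea-comb: (33 − 31.875)² / 31.875 = 0.0397
  clean-shank single-comb: (11 − 10.625)² / 10.625 = 0.0132
χ² = 0.0041 + 0.0240 + 0.0397 + 0.0132 = 0.081
Degrees of freedom = 4 − 1 = 3; critical value at α = 0.05 is 7.815.
Since 0.081 < 7.815, we fail to reject the null hypothesis — the data are consistent with the 9:3:3:1 ratio.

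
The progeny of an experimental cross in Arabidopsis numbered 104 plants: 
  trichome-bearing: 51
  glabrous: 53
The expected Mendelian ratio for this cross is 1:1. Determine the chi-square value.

0.038

Expected counts for N = 104 under a 1:1 ratio (total parts = 2):
  trichome-bearing: 104 × 1/2 = 52
  glabrous: 104 × 1/2 = 52
χ² = Σ (O − E)² / E
  trichome-bearing: (51 − 52)² / 52 = 0.0192
  glabrous: (53 − 52)² / 52 = 0.0192
χ² = 0.0192 + 0.0192 = 0.0384 ≈ 0.038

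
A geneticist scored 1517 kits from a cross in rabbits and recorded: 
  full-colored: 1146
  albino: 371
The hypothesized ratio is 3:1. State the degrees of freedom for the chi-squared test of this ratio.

A goodness-of-fit test with 2 phenotype classes has df = 2 − 1 = 1.

1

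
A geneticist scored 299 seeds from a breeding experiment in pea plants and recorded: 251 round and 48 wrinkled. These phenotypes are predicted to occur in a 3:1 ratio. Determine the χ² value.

Expected counts for N = 299 under a 3:1 ratio (total parts = 4):
  round: 299 × 3/4 = 224.25
  wrinkled: 299 × 1/4 = 74.75
χ² = Σ (O − E)² / E
  round: (251 − 224.25)² / 224.25 = 3.1909
  wrinkled: (48 − 74.75)² / 74.75 = 9.5727
χ² = 3.1909 + 9.5727 = 12.7636 ≈ 12.764

12.764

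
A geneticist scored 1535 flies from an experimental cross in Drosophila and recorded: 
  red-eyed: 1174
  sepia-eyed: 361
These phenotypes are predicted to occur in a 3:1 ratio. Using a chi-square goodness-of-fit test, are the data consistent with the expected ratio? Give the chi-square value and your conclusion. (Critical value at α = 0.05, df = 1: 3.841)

The 3:1 ratio has 4 parts, so with N = 1535 the expected counts are:
  red-eyed: 1535 × 3/4 = 1151.25
  sepia-eyed: 1535 × 1/4 = 383.75
χ² = Σ (O − E)² / E
  red-eyed: (1174 − 1151.25)² / 1151.25 = 0.4496
  sepia-eyed: (361 − 383.75)² / 383.75 = 1.3487
χ² = 0.4496 + 1.3487 = 1.7983 ≈ 1.798
Degrees of freedom = 2 − 1 = 1; critical value at α = 0.05 is 3.841.
Since 1.798 < 3.841, we fail to reject the null hypothesis — the data are consistent with the 3:1 ratio.

1.798; consistent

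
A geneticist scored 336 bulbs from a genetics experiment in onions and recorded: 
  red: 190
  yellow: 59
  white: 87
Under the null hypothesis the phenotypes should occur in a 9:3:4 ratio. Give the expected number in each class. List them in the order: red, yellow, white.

189, 63, 84

The 9:3:4 ratio has 16 parts, so with N = 336 the expected counts are:
  red: 336 × 9/16 = 189
  yellow: 336 × 3/16 = 63
  white: 336 × 4/16 = 84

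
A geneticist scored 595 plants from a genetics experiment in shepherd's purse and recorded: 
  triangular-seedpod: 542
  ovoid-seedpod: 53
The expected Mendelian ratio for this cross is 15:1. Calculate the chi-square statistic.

7.172

The 15:1 ratio has 16 parts, so with N = 595 the expected counts are:
  triangular-seedpod: 595 × 15/16 = 557.8125
  ovoid-seedpod: 595 × 1/16 = 37.1875
χ² = Σ (O − E)² / E
  triangular-seedpod: (542 − 557.8125)² / 557.8125 = 0.4482
  ovoid-seedpod: (53 − 37.1875)² / 37.1875 = 6.7236
χ² = 0.4482 + 6.7236 = 7.1718 ≈ 7.172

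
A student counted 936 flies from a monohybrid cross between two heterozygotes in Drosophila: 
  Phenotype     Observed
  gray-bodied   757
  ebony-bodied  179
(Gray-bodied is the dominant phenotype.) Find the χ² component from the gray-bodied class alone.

4.309

For a monohybrid cross between heterozygotes with complete dominance, the expected phenotypic ratio is 3:1.
Expected counts for N = 936 under a 3:1 ratio (total parts = 4):
  gray-bodied: 936 × 3/4 = 702
  ebony-bodied: 936 × 1/4 = 234
Contribution of gray-bodied: (757 − 702)² / 702 = 4.3091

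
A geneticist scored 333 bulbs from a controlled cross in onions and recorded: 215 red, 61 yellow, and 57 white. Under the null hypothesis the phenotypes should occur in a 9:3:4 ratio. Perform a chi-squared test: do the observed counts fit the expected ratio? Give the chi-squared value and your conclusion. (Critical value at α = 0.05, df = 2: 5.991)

Under the 9:3:4 hypothesis (Σ ratio = 16, N = 333):
  red: 333 × 9/16 = 187.3125
  yellow: 333 × 3/16 = 62.4375
  white: 333 × 4/16 = 83.25
χ² = Σ (O − E)² / E
  red: (215 − 187.3125)² / 187.3125 = 4.0926
  yellow: (61 − 62.4375)² / 62.4375 = 0.0331
  white: (57 − 83.25)² / 83.25 = 8.2770
χ² = 4.0926 + 0.0331 + 8.2770 = 12.4027 ≈ 12.403
Degrees of freedom = 3 − 1 = 2; critical value at α = 0.05 is 5.991.
Since 12.403 > 5.991, we reject the null hypothesis — the data do not fit the 9:3:4 ratio.

12.403; not consistent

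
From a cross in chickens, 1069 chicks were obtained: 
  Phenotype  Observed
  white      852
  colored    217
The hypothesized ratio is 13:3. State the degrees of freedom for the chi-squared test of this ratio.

A goodness-of-fit test with 2 phenotype classes has df = 2 − 1 = 1.

1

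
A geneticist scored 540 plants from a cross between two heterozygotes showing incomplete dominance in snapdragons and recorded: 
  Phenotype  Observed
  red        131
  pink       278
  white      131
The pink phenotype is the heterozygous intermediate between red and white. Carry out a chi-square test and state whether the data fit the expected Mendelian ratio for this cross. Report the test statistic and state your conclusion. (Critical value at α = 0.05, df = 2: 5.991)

0.474; consistent

With incomplete dominance, a heterozygote × heterozygote cross gives a 1:2:1 phenotypic ratio.
The 1:2:1 ratio has 4 parts, so with N = 540 the expected counts are:
  red: 540 × 1/4 = 135
  pink: 540 × 2/4 = 270
  white: 540 × 1/4 = 135
χ² = Σ (O − E)² / E
  red: (131 − 135)² / 135 = 0.1185
  pink: (278 − 270)² / 270 = 0.2370
  white: (131 − 135)² / 135 = 0.1185
χ² = 0.1185 + 0.2370 + 0.1185 = 0.474
Degrees of freedom = 3 − 1 = 2; critical value at α = 0.05 is 5.991.
Since 0.474 < 5.991, we fail to reject the null hypothesis — the data are consistent with the 1:2:1 ratio.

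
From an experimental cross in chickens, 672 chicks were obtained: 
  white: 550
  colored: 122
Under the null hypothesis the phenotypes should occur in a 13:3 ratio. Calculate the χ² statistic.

0.156

Total ratio parts = 16. Expected numbers out of 672:
  white: 672 × 13/16 = 546
  colored: 672 × 3/16 = 126
χ² = Σ (O − E)² / E
  white: (550 − 546)² / 546 = 0.0293
  colored: (122 − 126)² / 126 = 0.1270
χ² = 0.0293 + 0.1270 = 0.1563 ≈ 0.156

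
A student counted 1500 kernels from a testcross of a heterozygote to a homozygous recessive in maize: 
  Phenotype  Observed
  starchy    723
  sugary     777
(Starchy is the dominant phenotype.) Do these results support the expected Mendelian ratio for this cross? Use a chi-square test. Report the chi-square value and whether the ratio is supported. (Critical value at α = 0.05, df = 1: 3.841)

A testcross of a heterozygote (Aa × aa) gives a 1:1 phenotypic ratio.
Total ratio parts = 2. Expected numbers out of 1500:
  starchy: 1500 × 1/2 = 750
  sugary: 1500 × 1/2 = 750
χ² = Σ (O − E)² / E
  starchy: (723 − 750)² / 750 = 0.9720
  sugary: (777 − 750)² / 750 = 0.9720
χ² = 0.9720 + 0.9720 = 1.944
Degrees of freedom = 2 − 1 = 1; critical value at α = 0.05 is 3.841.
Since 1.944 < 3.841, we fail to reject the null hypothesis — the data are consistent with the 1:1 ratio.

1.944; consistent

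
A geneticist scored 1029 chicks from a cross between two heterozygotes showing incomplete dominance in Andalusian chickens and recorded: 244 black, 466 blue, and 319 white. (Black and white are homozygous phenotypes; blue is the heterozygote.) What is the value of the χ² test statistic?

20.077

With incomplete dominance, a heterozygote × heterozygote cross gives a 1:2:1 phenotypic ratio.
Total ratio parts = 4. Expected numbers out of 1029:
  black: 1029 × 1/4 = 257.25
  blue: 1029 × 2/4 = 514.5
  white: 1029 × 1/4 = 257.25
χ² = Σ (O − E)² / E
  black: (244 − 257.25)² / 257.25 = 0.6825
  blue: (466 − 514.5)² / 514.5 = 4.5719
  white: (319 − 257.25)² / 257.25 = 14.8224
χ² = 0.6825 + 4.5719 + 14.8224 = 20.0768 ≈ 20.077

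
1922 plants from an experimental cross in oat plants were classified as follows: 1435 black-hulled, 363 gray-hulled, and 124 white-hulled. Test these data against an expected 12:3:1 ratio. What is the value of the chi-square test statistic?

Total ratio parts = 16. Expected numbers out of 1922:
  black-hulled: 1922 × 12/16 = 1441.5
  gray-hulled: 1922 × 3/16 = 360.375
  white-hulled: 1922 × 1/16 = 120.125
χ² = Σ (O − E)² / E
  black-hulled: (1435 − 1441.5)² / 1441.5 = 0.0293
  gray-hulled: (363 − 360.375)² / 360.375 = 0.0191
  white-hulled: (124 − 120.125)² / 120.125 = 0.1250
χ² = 0.0293 + 0.0191 + 0.1250 = 0.1734 ≈ 0.173

0.173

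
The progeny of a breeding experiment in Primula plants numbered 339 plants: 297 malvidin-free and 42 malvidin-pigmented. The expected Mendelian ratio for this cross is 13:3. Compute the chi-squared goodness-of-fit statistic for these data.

Total ratio parts = 16. Expected numbers out of 339:
  malvidin-free: 339 × 13/16 = 275.4375
  malvidin-pigmented: 339 × 3/16 = 63.5625
χ² = Σ (O − E)² / E
  malvidin-free: (297 − 275.4375)² / 275.4375 = 1.6880
  malvidin-pigmented: (42 − 63.5625)² / 63.5625 = 7.3147
χ² = 1.6880 + 7.3147 = 9.0027 ≈ 9.003

9.003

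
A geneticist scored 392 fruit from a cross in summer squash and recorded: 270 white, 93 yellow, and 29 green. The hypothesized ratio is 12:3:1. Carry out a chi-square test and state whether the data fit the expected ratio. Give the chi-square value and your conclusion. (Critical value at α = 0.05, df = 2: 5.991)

Under the 12:3:1 hypothesis (Σ ratio = 16, N = 392):
  white: 392 × 12/16 = 294
  yellow: 392 × 3/16 = 73.5
  green: 392 × 1/16 = 24.5
χ² = Σ (O − E)² / E
  white: (270 − 294)² / 294 = 1.9592
  yellow: (93 − 73.5)² / 73.5 = 5.1735
  green: (29 − 24.5)² / 24.5 = 0.8265
χ² = 1.9592 + 5.1735 + 0.8265 = 7.9592 ≈ 7.959
Degrees of freedom = 3 − 1 = 2; critical value at α = 0.05 is 5.991.
Since 7.959 > 5.991, we reject the null hypothesis — the data do not fit the 12:3:1 ratio.

7.959; not consistent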